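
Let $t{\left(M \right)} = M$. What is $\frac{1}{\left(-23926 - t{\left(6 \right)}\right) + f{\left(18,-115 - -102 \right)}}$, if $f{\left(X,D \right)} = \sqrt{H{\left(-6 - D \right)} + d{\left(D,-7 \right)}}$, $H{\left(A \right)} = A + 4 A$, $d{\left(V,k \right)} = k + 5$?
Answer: $- \frac{23932}{572740591} - \frac{\sqrt{33}}{572740591} \approx -4.1795 \cdot 10^{-5}$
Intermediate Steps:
$d{\left(V,k \right)} = 5 + k$
$H{\left(A \right)} = 5 A$
$f{\left(X,D \right)} = \sqrt{-32 - 5 D}$ ($f{\left(X,D \right)} = \sqrt{5 \left(-6 - D\right) + \left(5 - 7\right)} = \sqrt{\left(-30 - 5 D\right) - 2} = \sqrt{-32 - 5 D}$)
$\frac{1}{\left(-23926 - t{\left(6 \right)}\right) + f{\left(18,-115 - -102 \right)}} = \frac{1}{\left(-23926 - 6\right) + \sqrt{-32 - 5 \left(-115 - -102\right)}} = \frac{1}{\left(-23926 - 6\right) + \sqrt{-32 - 5 \left(-115 + 102\right)}} = \frac{1}{-23932 + \sqrt{-32 - -65}} = \frac{1}{-23932 + \sqrt{-32 + 65}} = \frac{1}{-23932 + \sqrt{33}}$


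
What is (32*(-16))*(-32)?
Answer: 16384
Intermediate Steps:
(32*(-16))*(-32) = -512*(-32) = 16384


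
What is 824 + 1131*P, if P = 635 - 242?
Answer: 445307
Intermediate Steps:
P = 393
824 + 1131*P = 824 + 1131*393 = 824 + 444483 = 445307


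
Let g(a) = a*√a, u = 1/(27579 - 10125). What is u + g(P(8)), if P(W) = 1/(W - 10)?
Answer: 1/17454 - I*√2/4 ≈ 5.7293e-5 - 0.35355*I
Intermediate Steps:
u = 1/17454 ≈ 5.7293e-5
P(W) = 1/(-10 + W)
g(a) = a^(3/2)
u + g(P(8)) = 1/17454 + (1/(-10 + 8))^(3/2) = 1/17454 + (1/(-2))^(3/2) = 1/17454 + (-½)^(3/2) = 1/17454 - I*√2/4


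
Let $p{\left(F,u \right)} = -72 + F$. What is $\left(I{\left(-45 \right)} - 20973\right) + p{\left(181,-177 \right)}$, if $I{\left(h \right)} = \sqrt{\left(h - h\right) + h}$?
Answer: $-20864 + 3 i \sqrt{5} \approx -20864.0 + 6.7082 i$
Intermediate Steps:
$I{\left(h \right)} = \sqrt{h}$ ($I{\left(h \right)} = \sqrt{0 + h} = \sqrt{h}$)
$\left(I{\left(-45 \right)} - 20973\right) + p{\left(181,-177 \right)} = \left(\sqrt{-45} - 20973\right) + \left(-72 + 181\right) = \left(3 i \sqrt{5} - 20973\right) + 109 = \left(-20973 + 3 i \sqrt{5}\right) + 109 = -20864 + 3 i \sqrt{5}$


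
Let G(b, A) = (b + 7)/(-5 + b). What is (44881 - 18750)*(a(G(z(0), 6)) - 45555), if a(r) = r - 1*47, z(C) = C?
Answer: -5958312227/5 ≈ -1.1917e+9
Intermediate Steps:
G(b, A) = (7 + b)/(-5 + b)
a(r) = -47 + r (a(r) = r - 47 = -47 + r)
(44881 - 18750)*(a(G(z(0), 6)) - 45555) = (44881 - 18750)*((-47 + (7 + 0)/(-5 + 0)) - 45555) = 26131*((-47 + 7/(-5)) - 45555) = 26131*((-47 - ⅕*7) - 45555) = 26131*((-47 - 7/5) - 45555) = 26131*(-242/5 - 45555) = 26131*(-228017/5) = -5958312227/5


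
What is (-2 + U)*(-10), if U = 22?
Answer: -200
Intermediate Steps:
(-2 + U)*(-10) = (-2 + 22)*(-10) = 20*(-10) = -200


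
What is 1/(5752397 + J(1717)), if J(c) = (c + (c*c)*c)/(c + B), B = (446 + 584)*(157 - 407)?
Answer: 255783/1466303491321 ≈ 1.7444e-7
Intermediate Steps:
B = -257500 (B = 1030*(-250) = -257500)
J(c) = (c + c³)/(-257500 + c) (J(c) = (c + (c*c)*c)/(c - 257500) = (c + c²*c)/(-257500 + c) = (c + c³)/(-257500 + c))
1/(5752397 + J(1717)) = 1/(5752397 + (1717 + 1717³)/(-257500 + 1717)) = 1/(5752397 + (1717 + 5061868813)/(-255783)) = 1/(5752397 - 1/255783*5061870530) = 1/(5752397 - 5061870530/255783) = 1/(1466303491321/255783) = 255783/1466303491321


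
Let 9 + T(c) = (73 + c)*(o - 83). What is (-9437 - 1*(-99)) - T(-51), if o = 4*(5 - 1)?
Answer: -7855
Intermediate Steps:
o = 16 (o = 4*4 = 16)
T(c) = -4900 - 67*c (T(c) = -9 + (73 + c)*(16 - 83) = -9 + (73 + c)*(-67) = -9 + (-4891 - 67*c) = -4900 - 67*c)
(-9437 - 1*(-99)) - T(-51) = (-9437 - 1*(-99)) - (-4900 - 67*(-51)) = (-9437 + 99) - (-4900 + 3417) = -9338 - 1*(-1483) = -9338 + 1483 = -7855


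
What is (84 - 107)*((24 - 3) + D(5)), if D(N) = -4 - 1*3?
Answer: -322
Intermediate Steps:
D(N) = -7 (D(N) = -4 - 3 = -7)
(84 - 107)*((24 - 3) + D(5)) = (84 - 107)*((24 - 3) - 7) = -23*(21 - 7) = -23*14 = -322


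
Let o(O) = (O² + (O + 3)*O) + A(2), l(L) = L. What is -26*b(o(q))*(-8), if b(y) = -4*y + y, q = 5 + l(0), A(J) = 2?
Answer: -41808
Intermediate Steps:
q = 5 (q = 5 + 0 = 5)
o(O) = 2 + O² + O*(3 + O) (o(O) = (O² + (O + 3)*O) + 2 = (O² + (3 + O)*O) + 2 = (O² + O*(3 + O)) + 2 = 2 + O² + O*(3 + O))
b(y) = -3*y
-26*b(o(q))*(-8) = -(-78)*(2 + 2*5² + 3*5)*(-8) = -(-78)*(2 + 2*25 + 15)*(-8) = -(-78)*(2 + 50 + 15)*(-8) = -(-78)*67*(-8) = -26*(-201)*(-8) = 5226*(-8) = -41808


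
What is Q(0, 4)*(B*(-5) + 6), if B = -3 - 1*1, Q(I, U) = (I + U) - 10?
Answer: -156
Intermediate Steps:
Q(I, U) = -10 + I + U
B = -4 (B = -3 - 1 = -4)
Q(0, 4)*(B*(-5) + 6) = (-10 + 0 + 4)*(-4*(-5) + 6) = -6*(20 + 6) = -6*26 = -156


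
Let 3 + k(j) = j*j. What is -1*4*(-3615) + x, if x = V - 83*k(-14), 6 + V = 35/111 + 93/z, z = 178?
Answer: -30904717/19758 ≈ -1564.2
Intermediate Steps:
k(j) = -3 + j² (k(j) = -3 + j*j = -3 + j²)
V = -101995/19758 (V = -6 + (35/111 + 93/178) = -6 + 16553/19758 = -101995/19758 ≈ -5.1622)
x = -316605397/19758 (x = -101995/19758 - 83*(-3 + (-14)²) = -101995/19758 - 83*(-3 + 196) = -101995/19758 - 83*193 = -101995/19758 - 16019 = -316605397/19758 ≈ -16024.)
-1*4*(-3615) + x = -1*4*(-3615) - 316605397/19758 = -4*(-3615) - 316605397/19758 = 14460 - 316605397/19758 = -30904717/19758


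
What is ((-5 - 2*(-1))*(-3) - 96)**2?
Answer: 7569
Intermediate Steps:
((-5 - 2*(-1))*(-3) - 96)**2 = ((-5 + 2)*(-3) - 96)**2 = (-3*(-3) - 96)**2 = (9 - 96)**2 = (-87)**2 = 7569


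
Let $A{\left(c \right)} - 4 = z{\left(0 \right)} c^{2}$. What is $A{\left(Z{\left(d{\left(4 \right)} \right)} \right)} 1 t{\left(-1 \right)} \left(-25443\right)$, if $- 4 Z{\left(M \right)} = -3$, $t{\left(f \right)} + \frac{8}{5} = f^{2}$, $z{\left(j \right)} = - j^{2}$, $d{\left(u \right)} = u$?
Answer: $\frac{305316}{5} \approx 61063.0$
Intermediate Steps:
$t{\left(f \right)} = - \frac{8}{5} + f^{2}$
$Z{\left(M \right)} = \frac{3}{4}$ ($Z{\left(M \right)} = \left(- \frac{1}{4}\right) \left(-3\right) = \frac{3}{4}$)
$A{\left(c \right)} = 4$ ($A{\left(c \right)} = 4 + - 0^{2} c^{2} = 4 + \left(-1\right) 0 c^{2} = 4 + 0 c^{2} = 4 + 0 = 4$)
$A{\left(Z{\left(d{\left(4 \right)} \right)} \right)} 1 t{\left(-1 \right)} \left(-25443\right) = 4 \cdot 1 \left(- \frac{8}{5} + \left(-1\right)^{2}\right) \left(-25443\right) = 4 \left(- \frac{8}{5} + 1\right) \left(-25443\right) = 4 \left(- \frac{3}{5}\right) \left(-25443\right) = \left(- \frac{12}{5}\right) \left(-25443\right) = \frac{305316}{5}$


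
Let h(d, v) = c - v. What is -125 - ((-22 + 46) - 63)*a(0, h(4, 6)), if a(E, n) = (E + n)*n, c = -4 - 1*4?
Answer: 7519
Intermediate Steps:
c = -8 (c = -4 - 4 = -8)
h(d, v) = -8 - v
a(E, n) = n*(E + n)
-125 - ((-22 + 46) - 63)*a(0, h(4, 6)) = -125 - ((-22 + 46) - 63)*(-8 - 1*6)*(0 + (-8 - 1*6)) = -125 - (24 - 63)*(-8 - 6)*(0 + (-8 - 6)) = -125 - (-39)*(-14*(0 - 14)) = -125 - (-39)*(-14*(-14)) = -125 - (-39)*196 = -125 - 1*(-7644) = -125 + 7644 = 7519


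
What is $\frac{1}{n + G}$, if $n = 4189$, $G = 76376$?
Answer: $\frac{1}{80565} \approx 1.2412 \cdot 10^{-5}$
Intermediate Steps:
$\frac{1}{n + G} = \frac{1}{4189 + 76376} = \frac{1}{80565}$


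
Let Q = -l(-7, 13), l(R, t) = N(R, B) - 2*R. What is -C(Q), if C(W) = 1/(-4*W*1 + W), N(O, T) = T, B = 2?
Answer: -1/48 ≈ -0.020833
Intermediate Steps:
l(R, t) = 2 - 2*R
Q = -16 (Q = -(2 - 2*(-7)) = -(2 + 14) = -1*16 = -16)
C(W) = -1/(3*W) (C(W) = 1/(-4*W + W) = 1/(-3*W) = -1/(3*W))
-C(Q) = -(-1)/(3*(-16)) = -(-1)*(-1)/(3*16) = -1*1/48 = -1/48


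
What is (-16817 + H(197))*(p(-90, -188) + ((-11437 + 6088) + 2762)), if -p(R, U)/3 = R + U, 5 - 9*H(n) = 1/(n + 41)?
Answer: 63144506225/2142 ≈ 2.9479e+7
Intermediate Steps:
H(n) = 5/9 - 1/(9*(41 + n)) (H(n) = 5/9 - 1/(9*(n + 41)) = 5/9 - 1/(9*(41 + n)))
p(R, U) = -3*R - 3*U (p(R, U) = -3*(R + U) = -3*R - 3*U)
(-16817 + H(197))*(p(-90, -188) + ((-11437 + 6088) + 2762)) = (-16817 + (204 + 5*197)/(9*(41 + 197)))*((-3*(-90) - 3*(-188)) + ((-11437 + 6088) + 2762)) = (-16817 + (⅑)*(204 + 985)/238)*((270 + 564) + (-5349 + 2762)) = (-16817 + (⅑)*(1/238)*1189)*(834 - 2587) = (-16817 + 1189/2142)*(-1753) = -36020825/2142*(-1753) = 63144506225/2142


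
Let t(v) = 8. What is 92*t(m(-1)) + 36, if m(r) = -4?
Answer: 772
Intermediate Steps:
92*t(m(-1)) + 36 = 92*8 + 36 = 736 + 36 = 772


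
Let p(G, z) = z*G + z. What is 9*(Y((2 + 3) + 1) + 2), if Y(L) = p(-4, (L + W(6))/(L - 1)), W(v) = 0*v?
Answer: -72/5 ≈ -14.400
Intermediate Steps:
W(v) = 0
p(G, z) = z + G*z (p(G, z) = G*z + z = z + G*z)
Y(L) = -3*L/(-1 + L) (Y(L) = ((L + 0)/(L - 1))*(1 - 4) = (L/(-1 + L))*(-3) = -3*L/(-1 + L))
9*(Y((2 + 3) + 1) + 2) = 9*(-3*((2 + 3) + 1)/(-1 + ((2 + 3) + 1)) + 2) = 9*(-3*(5 + 1)/(-1 + (5 + 1)) + 2) = 9*(-3*6/(-1 + 6) + 2) = 9*(-3*6/5 + 2) = 9*(-3*6*⅕ + 2) = 9*(-18/5 + 2) = 9*(-8/5) = -72/5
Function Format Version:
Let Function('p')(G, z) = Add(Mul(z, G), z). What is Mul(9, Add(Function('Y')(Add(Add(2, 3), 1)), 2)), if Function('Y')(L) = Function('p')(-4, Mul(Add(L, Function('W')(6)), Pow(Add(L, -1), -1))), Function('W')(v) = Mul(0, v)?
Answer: Rational(-72, 5) ≈ -14.400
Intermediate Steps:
Function('W')(v) = 0
Function('p')(G, z) = Add(z, Mul(G, z)) (Function('p')(G, z) = Add(Mul(G, z), z) = Add(z, Mul(G, z)))
Function('Y')(L) = Mul(-3, L, Pow(Add(-1, L), -1)) (Function('Y')(L) = Mul(Mul(Add(L, 0), Pow(Add(L, -1), -1)), Add(1, -4)) = Mul(Mul(L, Pow(Add(-1, L), -1)), -3) = Mul(-3, L, Pow(Add(-1, L), -1)))
Mul(9, Add(Function('Y')(Add(Add(2, 3), 1)), 2)) = Mul(9, Add(Mul(-3, Add(Add(2, 3), 1), Pow(Add(-1, Add(Add(2, 3), 1)), -1)), 2)) = Mul(9, Add(Mul(-3, Add(5, 1), Pow(Add(-1, Add(5, 1)), -1)), 2)) = Mul(9, Add(Mul(-3, 6, Pow(Add(-1, 6), -1)), 2)) = Mul(9, Add(Mul(-3, 6, Pow(5, -1)), 2)) = Mul(9, Add(Mul(-3, 6, Rational(1, 5)), 2)) = Mul(9, Add(Rational(-18, 5), 2)) = Mul(9, Rational(-8, 5)) = Rational(-72, 5)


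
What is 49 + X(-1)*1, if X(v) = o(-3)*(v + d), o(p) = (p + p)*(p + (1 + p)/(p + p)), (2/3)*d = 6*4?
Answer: 609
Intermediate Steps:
d = 36 (d = 3*(6*4)/2 = (3/2)*24 = 36)
o(p) = 2*p*(p + (1 + p)/(2*p)) (o(p) = (2*p)*(p + (1 + p)/((2*p))) = (2*p)*(p + (1 + p)*(1/(2*p))) = (2*p)*(p + (1 + p)/(2*p)) = 2*p*(p + (1 + p)/(2*p)))
X(v) = 576 + 16*v (X(v) = (1 - 3 + 2*(-3)²)*(v + 36) = (1 - 3 + 2*9)*(36 + v) = (1 - 3 + 18)*(36 + v) = 16*(36 + v) = 576 + 16*v)
49 + X(-1)*1 = 49 + (576 + 16*(-1))*1 = 49 + (576 - 16)*1 = 49 + 560*1 = 49 + 560 = 609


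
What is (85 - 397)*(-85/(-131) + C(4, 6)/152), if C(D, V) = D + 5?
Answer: -549861/2489 ≈ -220.92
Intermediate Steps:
C(D, V) = 5 + D
(85 - 397)*(-85/(-131) + C(4, 6)/152) = (85 - 397)*(-85/(-131) + (5 + 4)/152) = -312*(-85*(-1/131) + 9*(1/152)) = -312*(85/131 + 9/152) = -312*14099/19912 = -549861/2489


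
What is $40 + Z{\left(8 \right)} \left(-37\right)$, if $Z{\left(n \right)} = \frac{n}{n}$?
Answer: $3$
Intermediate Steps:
$Z{\left(n \right)} = 1$
$40 + Z{\left(8 \right)} \left(-37\right) = 40 + 1 \left(-37\right) = 40 - 37 = 3$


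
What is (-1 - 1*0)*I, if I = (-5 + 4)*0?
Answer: 0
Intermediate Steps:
I = 0 (I = -1*0 = 0)
(-1 - 1*0)*I = (-1 - 1*0)*0 = (-1 + 0)*0 = -1*0 = 0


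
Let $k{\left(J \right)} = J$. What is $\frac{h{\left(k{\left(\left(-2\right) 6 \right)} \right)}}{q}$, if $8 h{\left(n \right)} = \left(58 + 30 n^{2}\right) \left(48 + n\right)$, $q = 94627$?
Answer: $\frac{19701}{94627} \approx 0.2082$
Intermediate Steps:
$h{\left(n \right)} = \frac{\left(48 + n\right) \left(58 + 30 n^{2}\right)}{8}$ ($h{\left(n \right)} = \frac{\left(58 + 30 n^{2}\right) \left(48 + n\right)}{8} = \frac{\left(48 + n\right) \left(58 + 30 n^{2}\right)}{8}$)
$\frac{h{\left(k{\left(\left(-2\right) 6 \right)} \right)}}{q} = \frac{348 + 180 \left(\left(-2\right) 6\right)^{2} + \frac{15 \left(\left(-2\right) 6\right)^{3}}{4} + \frac{29 \left(\left(-2\right) 6\right)}{4}}{94627} = \left(348 + 180 \left(-12\right)^{2} + \frac{15 \left(-12\right)^{3}}{4} + \frac{29}{4} \left(-12\right)\right) \frac{1}{94627} = \left(348 + 180 \cdot 144 + \frac{15}{4} \left(-1728\right) - 87\right) \frac{1}{94627} = \left(348 + 25920 - 6480 - 87\right) \frac{1}{94627} = 19701 \cdot \frac{1}{94627} = \frac{19701}{94627}$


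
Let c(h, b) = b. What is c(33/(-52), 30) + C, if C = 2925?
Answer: 2955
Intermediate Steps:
c(33/(-52), 30) + C = 30 + 2925 = 2955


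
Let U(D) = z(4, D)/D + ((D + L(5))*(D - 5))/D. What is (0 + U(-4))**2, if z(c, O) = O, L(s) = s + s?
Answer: 841/4 ≈ 210.25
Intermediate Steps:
L(s) = 2*s
U(D) = 1 + (-5 + D)*(10 + D)/D (U(D) = D/D + ((D + 2*5)*(D - 5))/D = 1 + ((D + 10)*(-5 + D))/D = 1 + ((10 + D)*(-5 + D))/D = 1 + ((-5 + D)*(10 + D))/D = 1 + (-5 + D)*(10 + D)/D)
(0 + U(-4))**2 = (0 + (6 - 4 - 50/(-4)))**2 = (0 + (6 - 4 - 50*(-1/4)))**2 = (0 + (6 - 4 + 25/2))**2 = (0 + 29/2)**2 = (29/2)**2 = 841/4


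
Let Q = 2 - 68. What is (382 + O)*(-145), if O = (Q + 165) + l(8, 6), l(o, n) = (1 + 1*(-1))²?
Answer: -69745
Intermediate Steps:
Q = -66
l(o, n) = 0 (l(o, n) = (1 - 1)² = 0² = 0)
O = 99 (O = (-66 + 165) + 0 = 99 + 0 = 99)
(382 + O)*(-145) = (382 + 99)*(-145) = 481*(-145) = -69745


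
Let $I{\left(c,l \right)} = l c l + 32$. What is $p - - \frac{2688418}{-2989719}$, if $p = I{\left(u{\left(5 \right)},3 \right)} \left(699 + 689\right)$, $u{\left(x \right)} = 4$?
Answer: $\frac{282178949678}{2989719} \approx 94383.0$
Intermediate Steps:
$I{\left(c,l \right)} = 32 + c l^{2}$ ($I{\left(c,l \right)} = c l l + 32 = c l^{2} + 32 = 32 + c l^{2}$)
$p = 94384$ ($p = \left(32 + 4 \cdot 3^{2}\right) \left(699 + 689\right) = \left(32 + 4 \cdot 9\right) 1388 = \left(32 + 36\right) 1388 = 68 \cdot 1388 = 94384$)
$p - - \frac{2688418}{-2989719} = 94384 - - \frac{2688418}{-2989719} = 94384 - \left(-2688418\right) \left(- \frac{1}{2989719}\right) = 94384 - \frac{2688418}{2989719} = \frac{282178949678}{2989719}$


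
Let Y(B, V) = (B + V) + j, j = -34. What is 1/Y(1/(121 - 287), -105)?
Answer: -166/23075 ≈ -0.0071939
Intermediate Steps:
Y(B, V) = -34 + B + V (Y(B, V) = (B + V) - 34 = -34 + B + V)
1/Y(1/(121 - 287), -105) = 1/(-34 + 1/(121 - 287) - 105) = 1/(-34 + 1/(-166) - 105) = 1/(-34 - 1/166 - 105) = 1/(-23075/166) = -166/23075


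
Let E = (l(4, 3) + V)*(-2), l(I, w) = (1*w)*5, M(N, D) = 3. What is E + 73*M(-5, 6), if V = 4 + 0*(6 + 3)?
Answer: 181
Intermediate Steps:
l(I, w) = 5*w (l(I, w) = w*5 = 5*w)
V = 4 (V = 4 + 0*9 = 4 + 0 = 4)
E = -38 (E = (5*3 + 4)*(-2) = (15 + 4)*(-2) = 19*(-2) = -38)
E + 73*M(-5, 6) = -38 + 73*3 = -38 + 219 = 181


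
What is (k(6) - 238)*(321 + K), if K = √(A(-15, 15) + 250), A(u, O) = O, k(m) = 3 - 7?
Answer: -77682 - 242*√265 ≈ -81622.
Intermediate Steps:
k(m) = -4
K = √265 (K = √(15 + 250) = √265 ≈ 16.279)
(k(6) - 238)*(321 + K) = (-4 - 238)*(321 + √265) = -242*(321 + √265) = -77682 - 242*√265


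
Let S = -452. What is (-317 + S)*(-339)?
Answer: 260691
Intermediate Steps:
(-317 + S)*(-339) = (-317 - 452)*(-339) = -769*(-339) = 260691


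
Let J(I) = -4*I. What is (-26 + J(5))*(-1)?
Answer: 46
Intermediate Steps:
(-26 + J(5))*(-1) = (-26 - 4*5)*(-1) = (-26 - 20)*(-1) = -46*(-1) = 46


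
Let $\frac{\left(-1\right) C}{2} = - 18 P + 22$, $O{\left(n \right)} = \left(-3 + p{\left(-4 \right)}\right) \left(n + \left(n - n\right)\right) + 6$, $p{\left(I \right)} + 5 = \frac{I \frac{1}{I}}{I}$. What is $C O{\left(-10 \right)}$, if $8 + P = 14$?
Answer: $15222$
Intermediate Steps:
$P = 6$ ($P = -8 + 14 = 6$)
$p{\left(I \right)} = -5 + \frac{1}{I}$ ($p{\left(I \right)} = -5 + \frac{I \frac{1}{I}}{I} = -5 + 1 \frac{1}{I} = -5 + \frac{1}{I}$)
$O{\left(n \right)} = 6 - \frac{33 n}{4}$ ($O{\left(n \right)} = \left(-3 - \left(5 - \frac{1}{-4}\right)\right) \left(n + \left(n - n\right)\right) + 6 = \left(-3 - \frac{21}{4}\right) \left(n + 0\right) + 6 = \left(-3 - \frac{21}{4}\right) n + 6 = - \frac{33 n}{4} + 6 = 6 - \frac{33 n}{4}$)
$C = 172$ ($C = - 2 \left(\left(-18\right) 6 + 22\right) = - 2 \left(-108 + 22\right) = \left(-2\right) \left(-86\right) = 172$)
$C O{\left(-10 \right)} = 172 \left(6 - - \frac{165}{2}\right) = 172 \left(6 + \frac{165}{2}\right) = 172 \cdot \frac{177}{2} = 15222$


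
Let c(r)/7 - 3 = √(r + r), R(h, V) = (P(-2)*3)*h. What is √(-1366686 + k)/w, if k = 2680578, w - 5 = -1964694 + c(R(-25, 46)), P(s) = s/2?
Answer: -5894004*√36497/1929960171437 - 105*√218982/1929960171437 ≈ -0.00058346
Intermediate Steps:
P(s) = s/2 (P(s) = s*(½) = s/2)
R(h, V) = -3*h (R(h, V) = (((½)*(-2))*3)*h = (-1*3)*h = -3*h)
c(r) = 21 + 7*√2*√r (c(r) = 21 + 7*√(r + r) = 21 + 7*√(2*r) = 21 + 7*(√2*√r) = 21 + 7*√2*√r)
w = -1964668 + 35*√6 (w = 5 + (-1964694 + (21 + 7*√2*√(-3*(-25)))) = 5 + (-1964694 + (21 + 7*√2*√75)) = 5 + (-1964694 + (21 + 7*√2*(5*√3))) = 5 + (-1964694 + (21 + 35*√6)) = 5 + (-1964673 + 35*√6) = -1964668 + 35*√6 ≈ -1.9646e+6)
√(-1366686 + k)/w = √(-1366686 + 2680578)/(-1964668 + 35*√6) = √1313892/(-1964668 + 35*√6) = (6*√36497)/(-1964668 + 35*√6) = 6*√36497/(-1964668 + 35*√6)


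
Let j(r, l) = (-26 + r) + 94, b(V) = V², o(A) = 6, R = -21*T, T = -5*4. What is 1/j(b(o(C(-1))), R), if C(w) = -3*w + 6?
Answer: 1/104 ≈ 0.0096154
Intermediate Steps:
T = -20
C(w) = 6 - 3*w
R = 420 (R = -21*(-20) = 420)
j(r, l) = 68 + r
1/j(b(o(C(-1))), R) = 1/(68 + 6²) = 1/(68 + 36) = 1/104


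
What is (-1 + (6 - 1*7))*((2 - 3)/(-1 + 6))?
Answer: ⅖ ≈ 0.40000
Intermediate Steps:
(-1 + (6 - 1*7))*((2 - 3)/(-1 + 6)) = (-1 + (6 - 7))*(-1/5) = (-1 - 1)*(-1*⅕) = -2*(-⅕) = ⅖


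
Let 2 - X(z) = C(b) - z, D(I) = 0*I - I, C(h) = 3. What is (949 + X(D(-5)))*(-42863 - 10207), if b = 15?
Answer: -50575710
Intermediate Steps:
D(I) = -I (D(I) = 0 - I = -I)
X(z) = -1 + z (X(z) = 2 - (3 - z) = 2 + (-3 + z) = -1 + z)
(949 + X(D(-5)))*(-42863 - 10207) = (949 + (-1 - 1*(-5)))*(-42863 - 10207) = (949 + (-1 + 5))*(-53070) = (949 + 4)*(-53070) = 953*(-53070) = -50575710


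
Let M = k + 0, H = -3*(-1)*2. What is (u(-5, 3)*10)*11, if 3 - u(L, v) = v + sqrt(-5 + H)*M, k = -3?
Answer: 330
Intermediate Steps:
H = 6 (H = 3*2 = 6)
M = -3 (M = -3 + 0 = -3)
u(L, v) = 6 - v (u(L, v) = 3 - (v + sqrt(-5 + 6)*(-3)) = 3 - (v + sqrt(1)*(-3)) = 3 - (v + 1*(-3)) = 3 - (v - 3) = 3 - (-3 + v) = 3 + (3 - v) = 6 - v)
(u(-5, 3)*10)*11 = ((6 - 1*3)*10)*11 = ((6 - 3)*10)*11 = (3*10)*11 = 30*11 = 330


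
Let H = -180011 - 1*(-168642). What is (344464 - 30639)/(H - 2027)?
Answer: -313825/13396 ≈ -23.427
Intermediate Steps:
H = -11369 (H = -180011 + 168642 = -11369)
(344464 - 30639)/(H - 2027) = (344464 - 30639)/(-11369 - 2027) = 313825/(-13396) = 313825*(-1/13396) = -313825/13396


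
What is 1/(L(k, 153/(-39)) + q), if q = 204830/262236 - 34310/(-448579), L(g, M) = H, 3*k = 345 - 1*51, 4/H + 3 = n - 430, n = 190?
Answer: 4764159287082/4007207650969 ≈ 1.1889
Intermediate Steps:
H = -4/243 (H = 4/(-3 + (190 - 430)) = 4/(-3 - 240) = 4/(-243) = 4*(-1/243) = -4/243 ≈ -0.016461)
k = 98 (k = (345 - 1*51)/3 = (345 - 51)/3 = (⅓)*294 = 98)
L(g, M) = -4/243
q = 50439876865/58816781322 (q = 204830*(1/262236) - 34310*(-1/448579) = 102415/131118 + 34310/448579 = 50439876865/58816781322 ≈ 0.85758)
1/(L(k, 153/(-39)) + q) = 1/(-4/243 + 50439876865/58816781322) = 1/(4007207650969/4764159287082) = 4764159287082/4007207650969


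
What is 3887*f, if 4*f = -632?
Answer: -614146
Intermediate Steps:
f = -158 (f = (1/4)*(-632) = -158)
3887*f = 3887*(-158) = -614146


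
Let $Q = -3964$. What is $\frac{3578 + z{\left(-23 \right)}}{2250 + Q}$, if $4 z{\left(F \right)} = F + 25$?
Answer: $- \frac{7157}{3428} \approx -2.0878$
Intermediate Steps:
$z{\left(F \right)} = \frac{25}{4} + \frac{F}{4}$ ($z{\left(F \right)} = \frac{F + 25}{4} = \frac{25 + F}{4} = \frac{25}{4} + \frac{F}{4}$)
$\frac{3578 + z{\left(-23 \right)}}{2250 + Q} = \frac{3578 + \left(\frac{25}{4} + \frac{1}{4} \left(-23\right)\right)}{2250 - 3964} = \frac{3578 + \left(\frac{25}{4} - \frac{23}{4}\right)}{-1714} = \left(3578 + \frac{1}{2}\right) \left(- \frac{1}{1714}\right) = \frac{7157}{2} \left(- \frac{1}{1714}\right) = - \frac{7157}{3428}$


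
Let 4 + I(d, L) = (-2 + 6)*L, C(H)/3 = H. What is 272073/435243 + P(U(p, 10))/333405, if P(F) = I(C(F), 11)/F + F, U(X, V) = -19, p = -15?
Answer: 574441646764/919043885295 ≈ 0.62504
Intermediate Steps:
C(H) = 3*H
I(d, L) = -4 + 4*L (I(d, L) = -4 + (-2 + 6)*L = -4 + 4*L)
P(F) = F + 40/F (P(F) = (-4 + 4*11)/F + F = (-4 + 44)/F + F = 40/F + F = F + 40/F)
272073/435243 + P(U(p, 10))/333405 = 272073/435243 + (-19 + 40/(-19))/333405 = 272073*(1/435243) + (-19 + 40*(-1/19))*(1/333405) = 90691/145081 + (-19 - 40/19)*(1/333405) = 90691/145081 - 401/19*1/333405 = 90691/145081 - 401/6334695 = 574441646764/919043885295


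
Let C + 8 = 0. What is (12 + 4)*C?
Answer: -128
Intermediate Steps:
C = -8 (C = -8 + 0 = -8)
(12 + 4)*C = (12 + 4)*(-8) = 16*(-8) = -128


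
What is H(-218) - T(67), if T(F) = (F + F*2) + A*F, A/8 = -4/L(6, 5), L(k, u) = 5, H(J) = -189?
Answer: 194/5 ≈ 38.800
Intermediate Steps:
A = -32/5 (A = 8*(-4/5) = 8*(-4*⅕) = 8*(-⅘) = -32/5 ≈ -6.4000)
T(F) = -17*F/5 (T(F) = (F + F*2) - 32*F/5 = (F + 2*F) - 32*F/5 = 3*F - 32*F/5 = -17*F/5)
H(-218) - T(67) = -189 - (-17)*67/5 = -189 - 1*(-1139/5) = -189 + 1139/5 = 194/5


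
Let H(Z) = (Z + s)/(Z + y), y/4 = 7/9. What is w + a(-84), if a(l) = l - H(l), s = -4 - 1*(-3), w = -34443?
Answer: -25136421/728 ≈ -34528.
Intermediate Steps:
y = 28/9 (y = 4*(7/9) = 28/9 ≈ 3.1111)
s = -1 (s = -4 + 3 = -1)
H(Z) = (-1 + Z)/(28/9 + Z) (H(Z) = (Z - 1)/(Z + 28/9) = (-1 + Z)/(28/9 + Z))
a(l) = l - 9*(-1 + l)/(28 + 9*l)
w + a(-84) = -34443 + (9 + 9*(-84)**2 + 19*(-84))/(28 + 9*(-84)) = -34443 + (9 + 9*7056 - 1596)/(28 - 756) = -34443 + (9 + 63504 - 1596)/(-728) = -34443 - 1/728*61917 = -34443 - 61917/728 = -25136421/728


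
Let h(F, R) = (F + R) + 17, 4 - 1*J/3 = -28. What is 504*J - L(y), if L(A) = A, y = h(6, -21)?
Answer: 48382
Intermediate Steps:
J = 96 (J = 12 - 3*(-28) = 12 + 84 = 96)
h(F, R) = 17 + F + R
y = 2 (y = 17 + 6 - 21 = 2)
504*J - L(y) = 504*96 - 1*2 = 48384 - 2 = 48382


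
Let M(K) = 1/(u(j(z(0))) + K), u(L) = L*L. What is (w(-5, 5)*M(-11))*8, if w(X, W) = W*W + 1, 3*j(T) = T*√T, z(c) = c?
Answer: -208/11 ≈ -18.909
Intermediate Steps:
j(T) = T^(3/2)/3 (j(T) = (T*√T)/3 = T^(3/2)/3)
u(L) = L²
M(K) = 1/K (M(K) = 1/((0^(3/2)/3)² + K) = 1/(((⅓)*0)² + K) = 1/(0² + K) = 1/(0 + K) = 1/K)
w(X, W) = 1 + W² (w(X, W) = W² + 1 = 1 + W²)
(w(-5, 5)*M(-11))*8 = ((1 + 5²)/(-11))*8 = ((1 + 25)*(-1/11))*8 = (26*(-1/11))*8 = -26/11*8 = -208/11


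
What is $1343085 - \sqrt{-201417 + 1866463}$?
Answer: $1343085 - \sqrt{1665046} \approx 1.3418 \cdot 10^{6}$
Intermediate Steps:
$1343085 - \sqrt{-201417 + 1866463} = 1343085 - \sqrt{1665046}$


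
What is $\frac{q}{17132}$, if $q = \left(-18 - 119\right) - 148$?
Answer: $- \frac{285}{17132} \approx -0.016636$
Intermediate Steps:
$q = -285$ ($q = -137 - 148 = -285$)
$\frac{q}{17132} = - \frac{285}{17132}$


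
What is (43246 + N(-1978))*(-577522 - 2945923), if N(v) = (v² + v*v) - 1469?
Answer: -27718043336525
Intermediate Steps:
N(v) = -1469 + 2*v² (N(v) = (v² + v²) - 1469 = 2*v² - 1469 = -1469 + 2*v²)
(43246 + N(-1978))*(-577522 - 2945923) = (43246 + (-1469 + 2*(-1978)²))*(-577522 - 2945923) = (43246 + (-1469 + 2*3912484))*(-3523445) = (43246 + (-1469 + 7824968))*(-3523445) = (43246 + 7823499)*(-3523445) = 7866745*(-3523445) = -27718043336525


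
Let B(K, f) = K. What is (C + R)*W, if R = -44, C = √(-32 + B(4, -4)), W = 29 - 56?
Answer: 1188 - 54*I*√7 ≈ 1188.0 - 142.87*I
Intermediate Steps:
W = -27
C = 2*I*√7 (C = √(-32 + 4) = √(-28) = 2*I*√7 ≈ 5.2915*I)
(C + R)*W = (2*I*√7 - 44)*(-27) = (-44 + 2*I*√7)*(-27) = 1188 - 54*I*√7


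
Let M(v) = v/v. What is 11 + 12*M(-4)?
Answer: 23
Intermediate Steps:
M(v) = 1
11 + 12*M(-4) = 11 + 12*1 = 11 + 12 = 23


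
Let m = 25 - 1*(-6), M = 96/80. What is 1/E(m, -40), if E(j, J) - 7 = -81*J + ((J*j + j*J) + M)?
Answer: 5/3841 ≈ 0.0013017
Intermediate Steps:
M = 6/5 (M = 96*(1/80) = 6/5 ≈ 1.2000)
m = 31 (m = 25 + 6 = 31)
E(j, J) = 41/5 - 81*J + 2*J*j (E(j, J) = 7 + (-81*J + ((J*j + j*J) + 6/5)) = 7 + (-81*J + ((J*j + J*j) + 6/5)) = 7 + (-81*J + (2*J*j + 6/5)) = 7 + (-81*J + (6/5 + 2*J*j)) = 7 + (6/5 - 81*J + 2*J*j) = 41/5 - 81*J + 2*J*j)
1/E(m, -40) = 1/(41/5 - 81*(-40) + 2*(-40)*31) = 1/(41/5 + 3240 - 2480) = 1/(3841/5) = 5/3841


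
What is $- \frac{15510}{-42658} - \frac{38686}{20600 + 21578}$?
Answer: $- \frac{22638332}{40891571} \approx -0.55362$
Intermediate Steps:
$- \frac{15510}{-42658} - \frac{38686}{20600 + 21578} = \left(-15510\right) \left(- \frac{1}{42658}\right) - \frac{38686}{42178} = \frac{705}{1939} - \frac{19343}{21089} = - \frac{22638332}{40891571}$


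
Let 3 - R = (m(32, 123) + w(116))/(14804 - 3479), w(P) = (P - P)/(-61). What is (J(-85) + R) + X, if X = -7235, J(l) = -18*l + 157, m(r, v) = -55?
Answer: -12559414/2265 ≈ -5545.0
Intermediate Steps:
J(l) = 157 - 18*l
w(P) = 0 (w(P) = 0*(-1/61) = 0)
R = 6806/2265 (R = 3 - (-55 + 0)/(14804 - 3479) = 3 - (-55)/11325 = 3 - 1*(-11/2265) = 3 + 11/2265 = 6806/2265 ≈ 3.0049)
(J(-85) + R) + X = ((157 - 18*(-85)) + 6806/2265) - 7235 = ((157 + 1530) + 6806/2265) - 7235 = (1687 + 6806/2265) - 7235 = 3827861/2265 - 7235 = -12559414/2265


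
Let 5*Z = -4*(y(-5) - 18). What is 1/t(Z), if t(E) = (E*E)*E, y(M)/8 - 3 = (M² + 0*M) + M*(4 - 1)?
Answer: -125/40707584 ≈ -3.0707e-6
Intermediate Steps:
y(M) = 24 + 8*M² + 24*M (y(M) = 24 + 8*((M² + 0*M) + M*(4 - 1)) = 24 + 8*((M² + 0) + M*3) = 24 + 8*(M² + 3*M) = 24 + (8*M² + 24*M) = 24 + 8*M² + 24*M)
Z = -344/5 (Z = (-4*((24 + 8*(-5)² + 24*(-5)) - 18))/5 = (-4*((24 + 8*25 - 120) - 18))/5 = (-4*((24 + 200 - 120) - 18))/5 = (-4*(104 - 18))/5 = (-4*86)/5 = (⅕)*(-344) = -344/5 ≈ -68.800)
t(E) = E³ (t(E) = E²*E = E³)
1/t(Z) = 1/((-344/5)³) = 1/(-40707584/125) = -125/40707584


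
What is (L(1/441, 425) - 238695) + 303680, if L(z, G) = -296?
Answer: 64689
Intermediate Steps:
(L(1/441, 425) - 238695) + 303680 = (-296 - 238695) + 303680 = -238991 + 303680 = 64689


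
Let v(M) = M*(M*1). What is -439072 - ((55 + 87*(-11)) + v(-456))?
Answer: -646106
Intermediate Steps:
v(M) = M² (v(M) = M*M = M²)
-439072 - ((55 + 87*(-11)) + v(-456)) = -439072 - ((55 + 87*(-11)) + (-456)²) = -439072 - ((55 - 957) + 207936) = -439072 - (-902 + 207936) = -439072 - 1*207034 = -439072 - 207034 = -646106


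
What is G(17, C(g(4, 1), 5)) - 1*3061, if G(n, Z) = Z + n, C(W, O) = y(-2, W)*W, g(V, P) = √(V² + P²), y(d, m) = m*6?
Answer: -2942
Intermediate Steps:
y(d, m) = 6*m
g(V, P) = √(P² + V²)
C(W, O) = 6*W² (C(W, O) = (6*W)*W = 6*W²)
G(17, C(g(4, 1), 5)) - 1*3061 = (6*(√(1² + 4²))² + 17) - 1*3061 = (6*(√(1 + 16))² + 17) - 3061 = (6*(√17)² + 17) - 3061 = (6*17 + 17) - 3061 = (102 + 17) - 3061 = 119 - 3061 = -2942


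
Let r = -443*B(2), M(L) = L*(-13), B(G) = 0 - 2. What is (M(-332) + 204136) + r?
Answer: 209338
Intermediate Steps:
B(G) = -2
M(L) = -13*L
r = 886 (r = -443*(-2) = 886)
(M(-332) + 204136) + r = (-13*(-332) + 204136) + 886 = (4316 + 204136) + 886 = 208452 + 886 = 209338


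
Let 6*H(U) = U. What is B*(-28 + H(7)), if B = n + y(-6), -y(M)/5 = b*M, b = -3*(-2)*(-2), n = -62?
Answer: 33971/3 ≈ 11324.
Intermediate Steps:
H(U) = U/6
b = -12 (b = 6*(-2) = -12)
y(M) = 60*M (y(M) = -(-60)*M = 60*M)
B = -422 (B = -62 + 60*(-6) = -62 - 360 = -422)
B*(-28 + H(7)) = -422*(-28 + (⅙)*7) = -422*(-28 + 7/6) = -422*(-161/6) = 33971/3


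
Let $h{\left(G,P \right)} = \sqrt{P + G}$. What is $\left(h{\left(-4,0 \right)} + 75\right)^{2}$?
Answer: $5621 + 300 i \approx 5621.0 + 300.0 i$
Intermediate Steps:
$h{\left(G,P \right)} = \sqrt{G + P}$
$\left(h{\left(-4,0 \right)} + 75\right)^{2} = \left(\sqrt{-4 + 0} + 75\right)^{2} = \left(\sqrt{-4} + 75\right)^{2} = \left(2 i + 75\right)^{2} = \left(75 + 2 i\right)^{2}$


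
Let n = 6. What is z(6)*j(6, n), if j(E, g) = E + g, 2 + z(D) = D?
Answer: 48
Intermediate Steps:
z(D) = -2 + D
z(6)*j(6, n) = (-2 + 6)*(6 + 6) = 4*12 = 48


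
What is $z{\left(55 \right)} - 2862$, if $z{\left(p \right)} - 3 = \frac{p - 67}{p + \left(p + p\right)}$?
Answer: $- \frac{157249}{55} \approx -2859.1$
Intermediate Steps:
$z{\left(p \right)} = 3 + \frac{-67 + p}{3 p}$ ($z{\left(p \right)} = 3 + \frac{p - 67}{p + \left(p + p\right)} = 3 + \frac{-67 + p}{p + 2 p} = 3 + \frac{-67 + p}{3 p}$)
$z{\left(55 \right)} - 2862 = \frac{-67 + 10 \cdot 55}{3 \cdot 55} - 2862 = \frac{1}{3} \cdot \frac{1}{55} \left(-67 + 550\right) - 2862 = \frac{1}{3} \cdot \frac{1}{55} \cdot 483 - 2862 = \frac{161}{55} - 2862 = - \frac{157249}{55}$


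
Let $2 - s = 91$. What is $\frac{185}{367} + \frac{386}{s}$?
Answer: $- \frac{125197}{32663} \approx -3.833$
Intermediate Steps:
$s = -89$ ($s = 2 - 91 = -89$)
$\frac{185}{367} + \frac{386}{s} = \frac{185}{367} + \frac{386}{-89} = 185 \cdot \frac{1}{367} + 386 \left(- \frac{1}{89}\right) = \frac{185}{367} - \frac{386}{89} = - \frac{125197}{32663}$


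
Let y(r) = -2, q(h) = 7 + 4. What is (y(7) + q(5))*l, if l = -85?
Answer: -765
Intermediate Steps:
q(h) = 11
(y(7) + q(5))*l = (-2 + 11)*(-85) = 9*(-85) = -765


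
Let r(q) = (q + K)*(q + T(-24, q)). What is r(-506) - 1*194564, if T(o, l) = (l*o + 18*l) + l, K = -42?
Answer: -1303716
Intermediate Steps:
T(o, l) = 19*l + l*o (T(o, l) = (18*l + l*o) + l = 19*l + l*o)
r(q) = -4*q*(-42 + q) (r(q) = (q - 42)*(q + q*(19 - 24)) = (-42 + q)*(q + q*(-5)) = (-42 + q)*(q - 5*q) = (-42 + q)*(-4*q) = -4*q*(-42 + q))
r(-506) - 1*194564 = 4*(-506)*(42 - 1*(-506)) - 1*194564 = 4*(-506)*(42 + 506) - 194564 = 4*(-506)*548 - 194564 = -1109152 - 194564 = -1303716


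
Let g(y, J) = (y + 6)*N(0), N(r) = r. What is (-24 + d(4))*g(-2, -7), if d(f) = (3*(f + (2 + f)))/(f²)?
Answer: 0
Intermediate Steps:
g(y, J) = 0 (g(y, J) = (y + 6)*0 = (6 + y)*0 = 0)
d(f) = (6 + 6*f)/f² (d(f) = (3*(2 + 2*f))/f² = (6 + 6*f)/f²)
(-24 + d(4))*g(-2, -7) = (-24 + 6*(1 + 4)/4²)*0 = (-24 + 6*(1/16)*5)*0 = (-24 + 15/8)*0 = -177/8*0 = 0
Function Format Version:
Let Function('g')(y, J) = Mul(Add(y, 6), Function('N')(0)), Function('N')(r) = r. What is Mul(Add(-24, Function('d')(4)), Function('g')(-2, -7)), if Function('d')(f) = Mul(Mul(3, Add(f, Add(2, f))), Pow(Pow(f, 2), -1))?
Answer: 0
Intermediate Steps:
Function('g')(y, J) = 0 (Function('g')(y, J) = Mul(Add(y, 6), 0) = Mul(Add(6, y), 0) = 0)
Function('d')(f) = Mul(Pow(f, -2), Add(6, Mul(6, f))) (Function('d')(f) = Mul(Mul(3, Add(2, Mul(2, f))), Pow(f, -2)) = Mul(Add(6, Mul(6, f)), Pow(f, -2)) = Mul(Pow(f, -2), Add(6, Mul(6, f))))
Mul(Add(-24, Function('d')(4)), Function('g')(-2, -7)) = Mul(Add(-24, Mul(6, Pow(4, -2), Add(1, 4))), 0) = Mul(Add(-24, Mul(6, Rational(1, 16), 5)), 0) = Mul(Add(-24, Rational(15, 8)), 0) = Mul(Rational(-177, 8), 0) = 0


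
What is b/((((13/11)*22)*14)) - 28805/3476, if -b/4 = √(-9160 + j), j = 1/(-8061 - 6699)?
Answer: -28805/3476 - I*√55432656410/223860 ≈ -8.2868 - 1.0517*I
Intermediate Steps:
j = -1/14760 (j = 1/(-14760) = -1/14760 ≈ -6.7751e-5)
b = -I*√55432656410/615 (b = -4*√(-9160 - 1/14760) = -I*√55432656410/615 ≈ -382.83*I)
b/((((13/11)*22)*14)) - 28805/3476 = (-I*√55432656410/615)/((((13/11)*22)*14)) - 28805/3476 = (-I*√55432656410/615)/((26*14)) - 28805/3476 = -I*√55432656410/615/364 - 28805/3476 = -I*√55432656410/615*(1/364) - 28805/3476 = -I*√55432656410/223860 - 28805/3476 = -28805/3476 - I*√55432656410/223860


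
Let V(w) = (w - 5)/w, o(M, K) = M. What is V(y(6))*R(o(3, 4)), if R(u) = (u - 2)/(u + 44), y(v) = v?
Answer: 1/282 ≈ 0.0035461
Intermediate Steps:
R(u) = (-2 + u)/(44 + u)
V(w) = (-5 + w)/w
V(y(6))*R(o(3, 4)) = ((-5 + 6)/6)*((-2 + 3)/(44 + 3)) = ((1/6)*1)*(1/47) = ((1/47)*1)/6 = (1/6)*(1/47) = 1/282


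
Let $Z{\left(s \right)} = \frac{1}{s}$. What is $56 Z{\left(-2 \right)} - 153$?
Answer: $-181$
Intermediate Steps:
$56 Z{\left(-2 \right)} - 153 = \frac{56}{-2} - 153 = 56 \left(- \frac{1}{2}\right) - 153 = -28 - 153 = -181$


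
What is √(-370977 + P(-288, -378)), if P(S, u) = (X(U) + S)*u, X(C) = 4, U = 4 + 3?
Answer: 5*I*√10545 ≈ 513.44*I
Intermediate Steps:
U = 7
P(S, u) = u*(4 + S) (P(S, u) = (4 + S)*u = u*(4 + S))
√(-370977 + P(-288, -378)) = √(-370977 - 378*(4 - 288)) = √(-370977 - 378*(-284)) = √(-370977 + 107352) = √(-263625) = 5*I*√10545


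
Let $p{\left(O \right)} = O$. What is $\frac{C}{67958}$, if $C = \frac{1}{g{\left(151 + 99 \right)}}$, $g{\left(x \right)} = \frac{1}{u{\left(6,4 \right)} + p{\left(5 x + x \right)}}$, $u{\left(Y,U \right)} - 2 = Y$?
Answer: $\frac{754}{33979} \approx 0.02219$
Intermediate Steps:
$u{\left(Y,U \right)} = 2 + Y$
$g{\left(x \right)} = \frac{1}{8 + 6 x}$ ($g{\left(x \right)} = \frac{1}{\left(2 + 6\right) + \left(5 x + x\right)} = \frac{1}{8 + 6 x}$)
$C = 1508$ ($C = \frac{1}{\frac{1}{2} \frac{1}{4 + 3 \left(151 + 99\right)}} = \frac{1}{\frac{1}{2} \frac{1}{4 + 3 \cdot 250}} = \frac{1}{\frac{1}{2} \frac{1}{4 + 750}} = \frac{1}{\frac{1}{2} \cdot \frac{1}{754}} = \frac{1}{\frac{1}{1508}} = 1508$)
$\frac{C}{67958} = \frac{1508}{67958} = 1508 \cdot \frac{1}{67958} = \frac{754}{33979}$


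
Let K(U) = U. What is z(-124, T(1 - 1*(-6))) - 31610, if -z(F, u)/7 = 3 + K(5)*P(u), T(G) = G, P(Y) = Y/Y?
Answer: -31666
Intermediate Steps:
P(Y) = 1
z(F, u) = -56 (z(F, u) = -7*(3 + 5*1) = -7*(3 + 5) = -7*8 = -56)
z(-124, T(1 - 1*(-6))) - 31610 = -56 - 31610 = -31666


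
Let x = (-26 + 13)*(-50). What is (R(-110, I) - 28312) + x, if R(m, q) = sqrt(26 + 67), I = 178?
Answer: -27662 + sqrt(93) ≈ -27652.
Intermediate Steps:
R(m, q) = sqrt(93)
x = 650 (x = -13*(-50) = 650)
(R(-110, I) - 28312) + x = (sqrt(93) - 28312) + 650 = (-28312 + sqrt(93)) + 650 = -27662 + sqrt(93)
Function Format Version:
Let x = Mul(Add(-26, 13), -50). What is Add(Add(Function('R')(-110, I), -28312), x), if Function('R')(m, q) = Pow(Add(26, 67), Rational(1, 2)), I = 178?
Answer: Add(-27662, Pow(93, Rational(1, 2))) ≈ -27652.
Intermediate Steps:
Function('R')(m, q) = Pow(93, Rational(1, 2))
x = 650 (x = Mul(-13, -50) = 650)
Add(Add(Function('R')(-110, I), -28312), x) = Add(Add(Pow(93, Rational(1, 2)), -28312), 650) = Add(Add(-28312, Pow(93, Rational(1, 2))), 650) = Add(-27662, Pow(93, Rational(1, 2)))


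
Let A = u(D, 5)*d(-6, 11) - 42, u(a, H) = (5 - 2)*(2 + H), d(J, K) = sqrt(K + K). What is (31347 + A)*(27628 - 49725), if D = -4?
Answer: -691746585 - 464037*sqrt(22) ≈ -6.9392e+8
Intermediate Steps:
d(J, K) = sqrt(2)*sqrt(K) (d(J, K) = sqrt(2*K) = sqrt(2)*sqrt(K))
u(a, H) = 6 + 3*H (u(a, H) = 3*(2 + H) = 6 + 3*H)
A = -42 + 21*sqrt(22) (A = (6 + 3*5)*(sqrt(2)*sqrt(11)) - 42 = (6 + 15)*sqrt(22) - 42 = 21*sqrt(22) - 42 = -42 + 21*sqrt(22) ≈ 56.499)
(31347 + A)*(27628 - 49725) = (31347 + (-42 + 21*sqrt(22)))*(27628 - 49725) = (31305 + 21*sqrt(22))*(-22097) = -691746585 - 464037*sqrt(22)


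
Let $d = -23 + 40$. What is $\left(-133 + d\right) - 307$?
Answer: $-423$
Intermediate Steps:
$d = 17$
$\left(-133 + d\right) - 307 = \left(-133 + 17\right) - 307 = -116 - 307 = -423$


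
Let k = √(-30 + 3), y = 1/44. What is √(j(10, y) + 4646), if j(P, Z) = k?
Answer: √(4646 + 3*I*√3) ≈ 68.162 + 0.0381*I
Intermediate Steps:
y = 1/44 ≈ 0.022727
k = 3*I*√3 (k = √(-27) = 3*I*√3 ≈ 5.1962*I)
j(P, Z) = 3*I*√3
√(j(10, y) + 4646) = √(3*I*√3 + 4646) = √(4646 + 3*I*√3)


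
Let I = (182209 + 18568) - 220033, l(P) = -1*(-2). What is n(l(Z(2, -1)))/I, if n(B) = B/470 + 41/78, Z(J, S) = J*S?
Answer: -9713/352962480 ≈ -2.7519e-5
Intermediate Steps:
l(P) = 2
I = -19256 (I = 200777 - 220033 = -19256)
n(B) = 41/78 + B/470 (n(B) = B*(1/470) + 41*(1/78) = B/470 + 41/78 = 41/78 + B/470)
n(l(Z(2, -1)))/I = (41/78 + (1/470)*2)/(-19256) = (41/78 + 1/235)*(-1/19256) = (9713/18330)*(-1/19256) = -9713/352962480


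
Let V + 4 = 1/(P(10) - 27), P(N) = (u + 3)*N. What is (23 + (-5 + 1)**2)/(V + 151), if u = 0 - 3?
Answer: 1053/3968 ≈ 0.26537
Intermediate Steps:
u = -3
P(N) = 0 (P(N) = (-3 + 3)*N = 0*N = 0)
V = -109/27 (V = -4 + 1/(0 - 27) = -4 + 1/(-27) = -4 - 1/27 = -109/27 ≈ -4.0370)
(23 + (-5 + 1)**2)/(V + 151) = (23 + (-5 + 1)**2)/(-109/27 + 151) = (23 + (-4)**2)/(3968/27) = (23 + 16)*(27/3968) = 39*(27/3968) = 1053/3968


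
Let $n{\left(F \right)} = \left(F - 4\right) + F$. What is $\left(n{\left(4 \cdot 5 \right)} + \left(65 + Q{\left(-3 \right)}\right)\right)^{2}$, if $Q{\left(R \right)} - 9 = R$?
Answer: $11449$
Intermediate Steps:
$Q{\left(R \right)} = 9 + R$
$n{\left(F \right)} = -4 + 2 F$ ($n{\left(F \right)} = \left(-4 + F\right) + F = -4 + 2 F$)
$\left(n{\left(4 \cdot 5 \right)} + \left(65 + Q{\left(-3 \right)}\right)\right)^{2} = \left(\left(-4 + 2 \cdot 4 \cdot 5\right) + \left(65 + \left(9 - 3\right)\right)\right)^{2} = \left(\left(-4 + 2 \cdot 20\right) + \left(65 + 6\right)\right)^{2} = \left(\left(-4 + 40\right) + 71\right)^{2} = \left(36 + 71\right)^{2} = 107^{2} = 11449$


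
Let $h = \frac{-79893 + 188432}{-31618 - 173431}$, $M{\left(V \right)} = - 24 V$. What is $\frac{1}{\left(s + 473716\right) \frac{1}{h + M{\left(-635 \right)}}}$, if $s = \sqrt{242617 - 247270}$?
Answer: $\frac{1480285862699236}{46014400864157141} - \frac{9374514663 i \sqrt{517}}{46014400864157141} \approx 0.03217 - 4.6323 \cdot 10^{-6} i$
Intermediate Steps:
$h = - \frac{108539}{205049}$ ($h = \frac{108539}{-205049} = 108539 \left(- \frac{1}{205049}\right) = - \frac{108539}{205049} \approx -0.52933$)
$s = 3 i \sqrt{517}$ ($s = \sqrt{-4653} = 3 i \sqrt{517} \approx 68.213 i$)
$\frac{1}{\left(s + 473716\right) \frac{1}{h + M{\left(-635 \right)}}} = \frac{1}{\left(3 i \sqrt{517} + 473716\right) \frac{1}{- \frac{108539}{205049} - -15240}} = \frac{1}{\left(473716 + 3 i \sqrt{517}\right) \frac{1}{- \frac{108539}{205049} + 15240}} = \frac{1}{\left(473716 + 3 i \sqrt{517}\right) \frac{1}{\frac{3124838221}{205049}}} = \frac{1}{\left(473716 + 3 i \sqrt{517}\right) \frac{205049}{3124838221}} = \frac{1}{\frac{97134992084}{3124838221} + \frac{615147 i \sqrt{517}}{3124838221}}$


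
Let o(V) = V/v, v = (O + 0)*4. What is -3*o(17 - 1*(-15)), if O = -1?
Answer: 24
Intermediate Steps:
v = -4 (v = (-1 + 0)*4 = -1*4 = -4)
o(V) = -V/4 (o(V) = V/(-4) = V*(-1/4) = -V/4)
-3*o(17 - 1*(-15)) = -(-3)*(17 - 1*(-15))/4 = -(-3)*(17 + 15)/4 = -(-3)*32/4 = -3*(-8) = 24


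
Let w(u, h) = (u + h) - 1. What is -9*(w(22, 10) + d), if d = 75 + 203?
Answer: -2781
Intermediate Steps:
d = 278
w(u, h) = -1 + h + u (w(u, h) = (h + u) - 1 = -1 + h + u)
-9*(w(22, 10) + d) = -9*((-1 + 10 + 22) + 278) = -9*(31 + 278) = -9*309 = -2781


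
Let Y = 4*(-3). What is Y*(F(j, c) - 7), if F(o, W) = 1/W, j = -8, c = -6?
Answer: 86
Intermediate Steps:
Y = -12
Y*(F(j, c) - 7) = -12*(1/(-6) - 7) = -12*(-1/6 - 7) = -12*(-43/6) = 86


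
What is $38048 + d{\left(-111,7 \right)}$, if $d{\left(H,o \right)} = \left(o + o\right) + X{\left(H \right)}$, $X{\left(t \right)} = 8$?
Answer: $38070$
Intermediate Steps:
$d{\left(H,o \right)} = 8 + 2 o$ ($d{\left(H,o \right)} = \left(o + o\right) + 8 = 2 o + 8 = 8 + 2 o$)
$38048 + d{\left(-111,7 \right)} = 38048 + \left(8 + 2 \cdot 7\right) = 38048 + \left(8 + 14\right) = 38048 + 22 = 38070$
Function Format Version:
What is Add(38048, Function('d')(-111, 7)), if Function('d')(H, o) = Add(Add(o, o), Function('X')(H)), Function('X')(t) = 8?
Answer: 38070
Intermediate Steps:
Function('d')(H, o) = Add(8, Mul(2, o)) (Function('d')(H, o) = Add(Add(o, o), 8) = Add(Mul(2, o), 8) = Add(8, Mul(2, o)))
Add(38048, Function('d')(-111, 7)) = Add(38048, Add(8, Mul(2, 7))) = Add(38048, Add(8, 14)) = Add(38048, 22) = 38070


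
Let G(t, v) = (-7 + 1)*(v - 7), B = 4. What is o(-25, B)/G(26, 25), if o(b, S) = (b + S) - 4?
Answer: 25/108 ≈ 0.23148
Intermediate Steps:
o(b, S) = -4 + S + b (o(b, S) = (S + b) - 4 = -4 + S + b)
G(t, v) = 42 - 6*v (G(t, v) = -6*(-7 + v) = 42 - 6*v)
o(-25, B)/G(26, 25) = (-4 + 4 - 25)/(42 - 6*25) = -25/(42 - 150) = -25/(-108) = -25*(-1/108) = 25/108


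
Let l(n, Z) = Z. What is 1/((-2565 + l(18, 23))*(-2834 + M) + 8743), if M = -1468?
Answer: 1/10944427 ≈ 9.1371e-8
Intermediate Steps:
1/((-2565 + l(18, 23))*(-2834 + M) + 8743) = 1/((-2565 + 23)*(-2834 - 1468) + 8743) = 1/(-2542*(-4302) + 8743) = 1/(10935684 + 8743) = 1/10944427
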